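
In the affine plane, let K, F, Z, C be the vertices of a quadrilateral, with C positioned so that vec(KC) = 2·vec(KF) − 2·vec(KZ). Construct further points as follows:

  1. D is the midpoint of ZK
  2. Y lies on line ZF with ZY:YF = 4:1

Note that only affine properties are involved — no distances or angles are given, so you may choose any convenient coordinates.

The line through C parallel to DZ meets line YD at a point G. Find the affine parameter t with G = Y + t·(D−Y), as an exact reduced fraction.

t = -3/2

Assign K = (0, 0), F = (1, 0), Z = (0, 1), C = (2, -2) — the answer is frame-independent, so this choice is without loss of generality.
1. D is the midpoint of ZK ⇒ D = (0, 1/2)
2. Y lies on line ZF with ZY:YF = 4:1 ⇒ Y = (4/5, 1/5)
through C parallel to DZ: direction (0, 1/2); meets YD at G = (2, -1/4)
G = Y + t·(D−Y) with t = -3/2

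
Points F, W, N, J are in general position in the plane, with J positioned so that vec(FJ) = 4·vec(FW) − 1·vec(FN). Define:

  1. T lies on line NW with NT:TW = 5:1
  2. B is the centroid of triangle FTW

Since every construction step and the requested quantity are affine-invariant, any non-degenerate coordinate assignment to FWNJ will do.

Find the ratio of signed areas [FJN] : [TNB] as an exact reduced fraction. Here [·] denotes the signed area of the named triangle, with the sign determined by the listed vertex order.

Assign F = (0, 0), W = (1, 0), N = (0, 1), J = (4, -1) — the answer is frame-independent, so this choice is without loss of generality.
1. T lies on line NW with NT:TW = 5:1 ⇒ T = (5/6, 1/6)
2. B is the centroid of triangle FTW ⇒ B = (11/18, 1/18)
2·[FJN] = 4, 2·[TNB] = 5/18
[FJN]:[TNB] = 4:5/18 = 72/5

[FJN]:[TNB] = 72/5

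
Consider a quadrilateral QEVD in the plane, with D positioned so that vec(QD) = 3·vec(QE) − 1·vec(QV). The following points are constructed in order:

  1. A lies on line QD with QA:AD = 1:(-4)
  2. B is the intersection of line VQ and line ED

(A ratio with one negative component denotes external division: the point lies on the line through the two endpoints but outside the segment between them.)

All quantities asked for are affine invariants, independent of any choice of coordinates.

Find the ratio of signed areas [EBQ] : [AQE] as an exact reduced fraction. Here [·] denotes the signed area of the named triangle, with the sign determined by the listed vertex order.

Set Q = (0, 0), E = (1, 0), V = (0, 1), D = (3, -1); any affine frame gives the same invariant.
1. A lies on line QD with QA:AD = 1:(-4) ⇒ A = (-1, 1/3)
2. B is the intersection of line VQ and line ED ⇒ B = (0, 1/2)
2·[EBQ] = 1/2, 2·[AQE] = 1/3
[EBQ]:[AQE] = 1/2:1/3 = 3/2

[EBQ]:[AQE] = 3/2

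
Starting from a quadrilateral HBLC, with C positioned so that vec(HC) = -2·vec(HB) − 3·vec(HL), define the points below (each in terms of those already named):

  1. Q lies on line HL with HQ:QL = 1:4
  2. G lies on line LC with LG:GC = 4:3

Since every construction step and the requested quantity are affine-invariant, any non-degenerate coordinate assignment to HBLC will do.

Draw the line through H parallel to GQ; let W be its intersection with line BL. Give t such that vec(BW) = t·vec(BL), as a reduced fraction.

t = 13/23

Work in coordinates with H = (0, 0), B = (1, 0), L = (0, 1), C = (-2, -3).
1. Q lies on line HL with HQ:QL = 1:4 ⇒ Q = (0, 1/5)
2. G lies on line LC with LG:GC = 4:3 ⇒ G = (-8/7, -9/7)
through H parallel to GQ: direction (8/7, 52/35); meets BL at W = (10/23, 13/23)
W = B + t·(L−B) with t = 13/23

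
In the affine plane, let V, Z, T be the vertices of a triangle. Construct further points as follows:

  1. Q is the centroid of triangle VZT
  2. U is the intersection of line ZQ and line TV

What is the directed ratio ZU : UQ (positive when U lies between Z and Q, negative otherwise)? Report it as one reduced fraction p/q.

ZU:UQ = -3

Assign V = (0, 0), Z = (1, 0), T = (0, 1) — the answer is frame-independent, so this choice is without loss of generality.
1. Q is the centroid of triangle VZT ⇒ Q = (1/3, 1/3)
2. U is the intersection of line ZQ and line TV ⇒ U = (0, 1/2)
U = Z + t·(Q−Z) with t = 3/2, so ZU:UQ = t:(1−t) = 3/2:-1/2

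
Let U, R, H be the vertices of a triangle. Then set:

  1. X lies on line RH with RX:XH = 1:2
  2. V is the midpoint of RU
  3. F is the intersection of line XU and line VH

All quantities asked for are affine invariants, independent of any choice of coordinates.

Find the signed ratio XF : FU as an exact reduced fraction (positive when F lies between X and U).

Work in coordinates with U = (0, 0), R = (1, 0), H = (0, 1).
1. X lies on line RH with RX:XH = 1:2 ⇒ X = (2/3, 1/3)
2. V is the midpoint of RU ⇒ V = (1/2, 0)
3. F is the intersection of line XU and line VH ⇒ F = (2/5, 1/5)
F = X + t·(U−X) with t = 2/5, so XF:FU = t:(1−t) = 2/5:3/5

XF:FU = 2/3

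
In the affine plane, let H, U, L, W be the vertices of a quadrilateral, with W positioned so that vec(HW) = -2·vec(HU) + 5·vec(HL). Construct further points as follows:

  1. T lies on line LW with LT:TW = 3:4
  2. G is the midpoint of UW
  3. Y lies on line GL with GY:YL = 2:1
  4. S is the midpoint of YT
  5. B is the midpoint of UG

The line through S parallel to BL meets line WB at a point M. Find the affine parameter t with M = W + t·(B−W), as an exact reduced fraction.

Assign H = (0, 0), U = (1, 0), L = (0, 1), W = (-2, 5) — the answer is frame-independent, so this choice is without loss of generality.
1. T lies on line LW with LT:TW = 3:4 ⇒ T = (-6/7, 19/7)
2. G is the midpoint of UW ⇒ G = (-1/2, 5/2)
3. Y lies on line GL with GY:YL = 2:1 ⇒ Y = (-1/6, 3/2)
4. S is the midpoint of YT ⇒ S = (-43/84, 59/28)
5. B is the midpoint of UG ⇒ B = (1/4, 5/4)
through S parallel to BL: direction (-1/4, -1/4); meets WB at M = (-5/14, 95/42)
M = W + t·(B−W) with t = 46/63

t = 46/63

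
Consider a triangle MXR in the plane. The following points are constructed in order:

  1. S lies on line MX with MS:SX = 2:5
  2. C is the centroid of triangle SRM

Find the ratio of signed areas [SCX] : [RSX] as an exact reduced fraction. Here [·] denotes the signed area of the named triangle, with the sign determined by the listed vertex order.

Set M = (0, 0), X = (1, 0), R = (0, 1); any affine frame gives the same invariant.
1. S lies on line MX with MS:SX = 2:5 ⇒ S = (2/7, 0)
2. C is the centroid of triangle SRM ⇒ C = (2/21, 1/3)
2·[SCX] = -5/21, 2·[RSX] = 5/7
[SCX]:[RSX] = -5/21:5/7 = -1/3

[SCX]:[RSX] = -1/3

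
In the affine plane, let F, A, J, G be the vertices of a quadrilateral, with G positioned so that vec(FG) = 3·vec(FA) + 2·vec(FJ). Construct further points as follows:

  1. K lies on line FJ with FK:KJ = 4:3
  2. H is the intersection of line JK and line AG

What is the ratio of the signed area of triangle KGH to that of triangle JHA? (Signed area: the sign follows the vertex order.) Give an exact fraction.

[KGH]:[JHA] = -33/14

Assign F = (0, 0), A = (1, 0), J = (0, 1), G = (3, 2) — the answer is frame-independent, so this choice is without loss of generality.
1. K lies on line FJ with FK:KJ = 4:3 ⇒ K = (0, 4/7)
2. H is the intersection of line JK and line AG ⇒ H = (0, -1)
2·[KGH] = -33/7, 2·[JHA] = 2
[KGH]:[JHA] = -33/7:2 = -33/14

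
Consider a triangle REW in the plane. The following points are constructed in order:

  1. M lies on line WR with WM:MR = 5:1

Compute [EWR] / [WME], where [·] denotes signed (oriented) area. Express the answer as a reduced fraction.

Set R = (0, 0), E = (1, 0), W = (0, 1); any affine frame gives the same invariant.
1. M lies on line WR with WM:MR = 5:1 ⇒ M = (0, 1/6)
2·[EWR] = 1, 2·[WME] = 5/6
[EWR]:[WME] = 1:5/6 = 6/5

[EWR]:[WME] = 6/5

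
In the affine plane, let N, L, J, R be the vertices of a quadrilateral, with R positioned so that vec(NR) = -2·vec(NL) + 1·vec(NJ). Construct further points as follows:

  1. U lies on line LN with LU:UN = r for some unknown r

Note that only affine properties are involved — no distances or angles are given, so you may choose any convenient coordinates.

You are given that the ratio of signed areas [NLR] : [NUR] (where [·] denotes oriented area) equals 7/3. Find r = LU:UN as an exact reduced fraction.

Work in coordinates with N = (0, 0), L = (1, 0), J = (0, 1), R = (-2, 1).
1. With LU:UN = r, write λ = r/(r+1) so U = L + λ·(N−L); U is affine-linear in λ
Every point depending on U is an affine combination of U and λ-independent points, so each such coordinate is linear in λ; the λ² term in each signed area is a multiple of (N−L)×(N−L) = 0, so 2·[NLR] and 2·[NUR] are each linear in λ. Evaluating at λ=0 and λ=1:
  2·[NLR] = 1,   2·[NUR] = −λ + 1
So [NLR]:[NUR] = (1) / (−λ + 1). Setting this equal to 7/3:
  1 = 7/3·(−λ + 1)  ⇒  λ = 4/7
Then r = λ/(1−λ) = (4/7)/(3/7) = 4/3. Check: with r = 4/3, U = (3/7, 0) and [NLR]:[NUR] = 7/3 as required.

r = 4/3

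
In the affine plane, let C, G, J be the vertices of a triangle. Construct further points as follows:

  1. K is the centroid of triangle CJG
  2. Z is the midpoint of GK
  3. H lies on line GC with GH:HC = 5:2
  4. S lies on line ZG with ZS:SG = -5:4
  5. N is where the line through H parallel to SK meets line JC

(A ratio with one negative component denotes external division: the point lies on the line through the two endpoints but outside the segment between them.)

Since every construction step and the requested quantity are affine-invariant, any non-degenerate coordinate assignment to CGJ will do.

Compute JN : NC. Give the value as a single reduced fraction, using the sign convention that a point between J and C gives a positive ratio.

Work in coordinates with C = (0, 0), G = (1, 0), J = (0, 1).
1. K is the centroid of triangle CJG ⇒ K = (1/3, 1/3)
2. Z is the midpoint of GK ⇒ Z = (2/3, 1/6)
3. H lies on line GC with GH:HC = 5:2 ⇒ H = (2/7, 0)
4. S lies on line ZG with ZS:SG = -5:4 ⇒ S = (7/3, -2/3)
5. N is where the line through H parallel to SK meets line JC ⇒ N = (0, 1/7)
N = J + t·(C−J) with t = 6/7, so JN:NC = t:(1−t) = 6/7:1/7

JN:NC = 6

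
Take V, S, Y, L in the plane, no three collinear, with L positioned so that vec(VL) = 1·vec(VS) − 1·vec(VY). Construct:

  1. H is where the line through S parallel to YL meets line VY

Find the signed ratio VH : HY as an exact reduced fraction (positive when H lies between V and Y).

VH:HY = -2

Set V = (0, 0), S = (1, 0), Y = (0, 1), L = (1, -1); any affine frame gives the same invariant.
1. H is where the line through S parallel to YL meets line VY ⇒ H = (0, 2)
H = V + t·(Y−V) with t = 2, so VH:HY = t:(1−t) = 2:-1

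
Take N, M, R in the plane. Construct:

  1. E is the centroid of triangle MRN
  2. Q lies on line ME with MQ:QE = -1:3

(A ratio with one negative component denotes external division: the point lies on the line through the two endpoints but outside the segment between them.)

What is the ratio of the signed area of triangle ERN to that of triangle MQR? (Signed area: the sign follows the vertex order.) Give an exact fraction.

[ERN]:[MQR] = 2

Choose coordinates N = (0, 0), M = (1, 0), R = (0, 1).
1. E is the centroid of triangle MRN ⇒ E = (1/3, 1/3)
2. Q lies on line ME with MQ:QE = -1:3 ⇒ Q = (4/3, -1/6)
2·[ERN] = 1/3, 2·[MQR] = 1/6
[ERN]:[MQR] = 1/3:1/6 = 2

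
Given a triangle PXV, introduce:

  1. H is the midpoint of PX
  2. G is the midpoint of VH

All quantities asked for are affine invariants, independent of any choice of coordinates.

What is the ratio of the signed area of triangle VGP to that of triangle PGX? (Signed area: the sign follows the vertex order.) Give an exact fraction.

[VGP]:[PGX] = 1/2

Work in coordinates with P = (0, 0), X = (1, 0), V = (0, 1).
1. H is the midpoint of PX ⇒ H = (1/2, 0)
2. G is the midpoint of VH ⇒ G = (1/4, 1/2)
2·[VGP] = -1/4, 2·[PGX] = -1/2
[VGP]:[PGX] = -1/4:-1/2 = 1/2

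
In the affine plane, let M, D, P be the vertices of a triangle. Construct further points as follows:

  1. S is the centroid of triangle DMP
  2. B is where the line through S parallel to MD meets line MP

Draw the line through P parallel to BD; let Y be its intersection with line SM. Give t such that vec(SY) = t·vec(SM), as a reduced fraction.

t = -5/4

Work in coordinates with M = (0, 0), D = (1, 0), P = (0, 1).
1. S is the centroid of triangle DMP ⇒ S = (1/3, 1/3)
2. B is where the line through S parallel to MD meets line MP ⇒ B = (0, 1/3)
through P parallel to BD: direction (1, -1/3); meets SM at Y = (3/4, 3/4)
Y = S + t·(M−S) with t = -5/4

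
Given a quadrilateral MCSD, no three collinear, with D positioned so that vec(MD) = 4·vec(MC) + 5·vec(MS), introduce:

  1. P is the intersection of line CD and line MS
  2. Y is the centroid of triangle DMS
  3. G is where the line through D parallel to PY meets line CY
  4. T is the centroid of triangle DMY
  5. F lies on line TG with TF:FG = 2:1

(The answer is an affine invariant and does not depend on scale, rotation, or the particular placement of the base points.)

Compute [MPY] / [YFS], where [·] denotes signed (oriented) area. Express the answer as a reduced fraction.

[MPY]:[YFS] = -5/14

Set M = (0, 0), C = (1, 0), S = (0, 1), D = (4, 5); any affine frame gives the same invariant.
1. P is the intersection of line CD and line MS ⇒ P = (0, -5/3)
2. Y is the centroid of triangle DMS ⇒ Y = (4/3, 2)
3. G is where the line through D parallel to PY meets line CY ⇒ G = (0, -6)
4. T is the centroid of triangle DMY ⇒ T = (16/9, 7/3)
5. F lies on line TG with TF:FG = 2:1 ⇒ F = (16/27, -29/9)
2·[MPY] = 20/9, 2·[YFS] = -56/9
[MPY]:[YFS] = 20/9:-56/9 = -5/14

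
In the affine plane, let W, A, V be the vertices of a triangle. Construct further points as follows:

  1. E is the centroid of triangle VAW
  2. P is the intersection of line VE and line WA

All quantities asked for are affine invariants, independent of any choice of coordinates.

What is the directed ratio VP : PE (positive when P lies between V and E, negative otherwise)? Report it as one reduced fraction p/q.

VP:PE = -3

Choose coordinates W = (0, 0), A = (1, 0), V = (0, 1).
1. E is the centroid of triangle VAW ⇒ E = (1/3, 1/3)
2. P is the intersection of line VE and line WA ⇒ P = (1/2, 0)
P = V + t·(E−V) with t = 3/2, so VP:PE = t:(1−t) = 3/2:-1/2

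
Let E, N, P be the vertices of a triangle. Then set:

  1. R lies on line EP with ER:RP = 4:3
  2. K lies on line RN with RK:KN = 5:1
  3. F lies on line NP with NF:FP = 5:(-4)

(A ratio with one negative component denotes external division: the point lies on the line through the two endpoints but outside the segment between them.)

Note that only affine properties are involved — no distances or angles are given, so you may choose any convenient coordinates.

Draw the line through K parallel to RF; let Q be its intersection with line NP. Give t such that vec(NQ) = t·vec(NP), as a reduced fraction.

t = 5/6

Choose coordinates E = (0, 0), N = (1, 0), P = (0, 1).
1. R lies on line EP with ER:RP = 4:3 ⇒ R = (0, 4/7)
2. K lies on line RN with RK:KN = 5:1 ⇒ K = (5/6, 2/21)
3. F lies on line NP with NF:FP = 5:(-4) ⇒ F = (-4, 5)
through K parallel to RF: direction (-4, 31/7); meets NP at Q = (1/6, 5/6)
Q = N + t·(P−N) with t = 5/6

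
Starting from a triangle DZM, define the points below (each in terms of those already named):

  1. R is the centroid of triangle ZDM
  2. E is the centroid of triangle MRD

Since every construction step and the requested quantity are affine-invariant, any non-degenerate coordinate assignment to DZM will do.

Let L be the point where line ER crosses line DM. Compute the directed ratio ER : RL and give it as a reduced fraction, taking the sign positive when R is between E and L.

ER:RL = -2/3

Choose coordinates D = (0, 0), Z = (1, 0), M = (0, 1).
1. R is the centroid of triangle ZDM ⇒ R = (1/3, 1/3)
2. E is the centroid of triangle MRD ⇒ E = (1/9, 4/9)
line ER meets DM at L = (0, 1/2)
R = E + t·(L−E) with t = -2, so ER:RL = -2:3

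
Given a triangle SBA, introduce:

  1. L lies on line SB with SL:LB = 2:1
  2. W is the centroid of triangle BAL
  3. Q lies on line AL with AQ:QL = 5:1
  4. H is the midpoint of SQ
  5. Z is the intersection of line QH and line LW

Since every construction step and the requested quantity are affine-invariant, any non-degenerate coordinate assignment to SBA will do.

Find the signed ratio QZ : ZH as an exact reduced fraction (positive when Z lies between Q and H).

QZ:ZH = -2/13

Work in coordinates with S = (0, 0), B = (1, 0), A = (0, 1).
1. L lies on line SB with SL:LB = 2:1 ⇒ L = (2/3, 0)
2. W is the centroid of triangle BAL ⇒ W = (5/9, 1/3)
3. Q lies on line AL with AQ:QL = 5:1 ⇒ Q = (5/9, 1/6)
4. H is the midpoint of SQ ⇒ H = (5/18, 1/12)
5. Z is the intersection of line QH and line LW ⇒ Z = (20/33, 2/11)
Z = Q + t·(H−Q) with t = -2/11, so QZ:ZH = t:(1−t) = -2/11:13/11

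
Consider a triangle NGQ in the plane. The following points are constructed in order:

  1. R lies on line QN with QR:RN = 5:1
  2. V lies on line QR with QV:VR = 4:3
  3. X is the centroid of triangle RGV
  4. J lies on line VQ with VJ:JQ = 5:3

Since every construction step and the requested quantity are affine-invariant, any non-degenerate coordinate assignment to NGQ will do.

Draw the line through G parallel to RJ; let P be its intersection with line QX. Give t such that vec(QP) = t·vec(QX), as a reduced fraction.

t = 3

Work in coordinates with N = (0, 0), G = (1, 0), Q = (0, 1).
1. R lies on line QN with QR:RN = 5:1 ⇒ R = (0, 1/6)
2. V lies on line QR with QV:VR = 4:3 ⇒ V = (0, 11/21)
3. X is the centroid of triangle RGV ⇒ X = (1/3, 29/126)
4. J lies on line VQ with VJ:JQ = 5:3 ⇒ J = (0, 23/28)
through G parallel to RJ: direction (0, 55/84); meets QX at P = (1, -55/42)
P = Q + t·(X−Q) with t = 3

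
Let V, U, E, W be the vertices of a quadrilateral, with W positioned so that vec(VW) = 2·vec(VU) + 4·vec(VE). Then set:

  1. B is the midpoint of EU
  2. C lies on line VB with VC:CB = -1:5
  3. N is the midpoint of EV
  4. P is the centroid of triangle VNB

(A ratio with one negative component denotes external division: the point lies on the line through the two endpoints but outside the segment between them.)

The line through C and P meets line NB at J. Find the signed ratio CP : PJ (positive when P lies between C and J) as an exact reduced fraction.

CP:PJ = 11/4

Assign V = (0, 0), U = (1, 0), E = (0, 1), W = (2, 4) — the answer is frame-independent, so this choice is without loss of generality.
1. B is the midpoint of EU ⇒ B = (1/2, 1/2)
2. C lies on line VB with VC:CB = -1:5 ⇒ C = (-1/8, -1/8)
3. N is the midpoint of EV ⇒ N = (0, 1/2)
4. P is the centroid of triangle VNB ⇒ P = (1/6, 1/3)
line CP meets NB at J = (3/11, 1/2)
P = C + t·(J−C) with t = 11/15, so CP:PJ = 11/15:4/15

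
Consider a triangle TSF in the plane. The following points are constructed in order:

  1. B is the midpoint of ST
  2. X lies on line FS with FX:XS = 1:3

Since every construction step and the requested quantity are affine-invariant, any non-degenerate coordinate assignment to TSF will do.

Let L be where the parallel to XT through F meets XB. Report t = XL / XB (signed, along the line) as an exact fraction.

Set T = (0, 0), S = (1, 0), F = (0, 1); any affine frame gives the same invariant.
1. B is the midpoint of ST ⇒ B = (1/2, 0)
2. X lies on line FS with FX:XS = 1:3 ⇒ X = (1/4, 3/4)
through F parallel to XT: direction (-1/4, -3/4); meets XB at L = (1/12, 5/4)
L = X + t·(B−X) with t = -2/3

t = -2/3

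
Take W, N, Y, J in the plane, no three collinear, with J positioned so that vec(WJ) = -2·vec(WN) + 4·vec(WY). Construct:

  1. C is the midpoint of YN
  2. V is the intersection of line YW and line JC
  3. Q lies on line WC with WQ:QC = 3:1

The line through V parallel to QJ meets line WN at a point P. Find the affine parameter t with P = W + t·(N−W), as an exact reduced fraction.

Choose coordinates W = (0, 0), N = (1, 0), Y = (0, 1), J = (-2, 4).
1. C is the midpoint of YN ⇒ C = (1/2, 1/2)
2. V is the intersection of line YW and line JC ⇒ V = (0, 6/5)
3. Q lies on line WC with WQ:QC = 3:1 ⇒ Q = (3/8, 3/8)
through V parallel to QJ: direction (-19/8, 29/8); meets WN at P = (114/145, 0)
P = W + t·(N−W) with t = 114/145

t = 114/145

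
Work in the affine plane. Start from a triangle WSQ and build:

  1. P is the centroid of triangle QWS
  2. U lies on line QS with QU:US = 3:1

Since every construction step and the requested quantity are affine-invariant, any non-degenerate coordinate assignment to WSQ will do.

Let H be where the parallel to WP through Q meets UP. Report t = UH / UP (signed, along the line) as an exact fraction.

t = 3

Work in coordinates with W = (0, 0), S = (1, 0), Q = (0, 1).
1. P is the centroid of triangle QWS ⇒ P = (1/3, 1/3)
2. U lies on line QS with QU:US = 3:1 ⇒ U = (3/4, 1/4)
through Q parallel to WP: direction (1/3, 1/3); meets UP at H = (-1/2, 1/2)
H = U + t·(P−U) with t = 3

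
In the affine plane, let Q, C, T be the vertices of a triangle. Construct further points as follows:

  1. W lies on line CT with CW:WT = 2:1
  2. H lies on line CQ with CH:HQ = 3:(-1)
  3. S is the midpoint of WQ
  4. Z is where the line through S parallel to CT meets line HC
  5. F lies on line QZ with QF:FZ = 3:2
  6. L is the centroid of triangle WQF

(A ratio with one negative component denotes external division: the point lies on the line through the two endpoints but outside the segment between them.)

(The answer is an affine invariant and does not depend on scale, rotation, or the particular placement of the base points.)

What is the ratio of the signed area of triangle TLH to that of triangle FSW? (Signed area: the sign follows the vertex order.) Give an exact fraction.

[TLH]:[FSW] = 6

Assign Q = (0, 0), C = (1, 0), T = (0, 1) — the answer is frame-independent, so this choice is without loss of generality.
1. W lies on line CT with CW:WT = 2:1 ⇒ W = (1/3, 2/3)
2. H lies on line CQ with CH:HQ = 3:(-1) ⇒ H = (-1/2, 0)
3. S is the midpoint of WQ ⇒ S = (1/6, 1/3)
4. Z is where the line through S parallel to CT meets line HC ⇒ Z = (1/2, 0)
5. F lies on line QZ with QF:FZ = 3:2 ⇒ F = (3/10, 0)
6. L is the centroid of triangle WQF ⇒ L = (19/90, 2/9)
2·[TLH] = -3/5, 2·[FSW] = -1/10
[TLH]:[FSW] = -3/5:-1/10 = 6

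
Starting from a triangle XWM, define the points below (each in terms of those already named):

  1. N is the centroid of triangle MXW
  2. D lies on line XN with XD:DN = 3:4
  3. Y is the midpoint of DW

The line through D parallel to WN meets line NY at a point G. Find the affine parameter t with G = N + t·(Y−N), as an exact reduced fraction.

t = 2

Assign X = (0, 0), W = (1, 0), M = (0, 1) — the answer is frame-independent, so this choice is without loss of generality.
1. N is the centroid of triangle MXW ⇒ N = (1/3, 1/3)
2. D lies on line XN with XD:DN = 3:4 ⇒ D = (1/7, 1/7)
3. Y is the midpoint of DW ⇒ Y = (4/7, 1/14)
through D parallel to WN: direction (-2/3, 1/3); meets NY at G = (17/21, -4/21)
G = N + t·(Y−N) with t = 2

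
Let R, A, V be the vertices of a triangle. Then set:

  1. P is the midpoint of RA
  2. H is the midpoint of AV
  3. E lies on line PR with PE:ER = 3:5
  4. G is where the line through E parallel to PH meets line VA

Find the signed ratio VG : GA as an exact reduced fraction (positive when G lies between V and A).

Set R = (0, 0), A = (1, 0), V = (0, 1); any affine frame gives the same invariant.
1. P is the midpoint of RA ⇒ P = (1/2, 0)
2. H is the midpoint of AV ⇒ H = (1/2, 1/2)
3. E lies on line PR with PE:ER = 3:5 ⇒ E = (5/16, 0)
4. G is where the line through E parallel to PH meets line VA ⇒ G = (5/16, 11/16)
G = V + t·(A−V) with t = 5/16, so VG:GA = t:(1−t) = 5/16:11/16

VG:GA = 5/11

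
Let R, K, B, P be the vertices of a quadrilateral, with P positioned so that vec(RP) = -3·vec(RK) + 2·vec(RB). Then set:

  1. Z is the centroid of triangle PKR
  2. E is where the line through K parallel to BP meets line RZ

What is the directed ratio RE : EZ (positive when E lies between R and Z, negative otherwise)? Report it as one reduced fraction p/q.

Assign R = (0, 0), K = (1, 0), B = (0, 1), P = (-3, 2) — the answer is frame-independent, so this choice is without loss of generality.
1. Z is the centroid of triangle PKR ⇒ Z = (-2/3, 2/3)
2. E is where the line through K parallel to BP meets line RZ ⇒ E = (-1/2, 1/2)
E = R + t·(Z−R) with t = 3/4, so RE:EZ = t:(1−t) = 3/4:1/4

RE:EZ = 3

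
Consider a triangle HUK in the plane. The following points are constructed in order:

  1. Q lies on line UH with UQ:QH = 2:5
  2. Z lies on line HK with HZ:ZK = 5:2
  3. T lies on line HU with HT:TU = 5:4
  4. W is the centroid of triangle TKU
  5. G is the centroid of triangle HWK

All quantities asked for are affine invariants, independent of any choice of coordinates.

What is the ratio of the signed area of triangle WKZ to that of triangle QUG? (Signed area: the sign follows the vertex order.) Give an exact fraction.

Set H = (0, 0), U = (1, 0), K = (0, 1); any affine frame gives the same invariant.
1. Q lies on line UH with UQ:QH = 2:5 ⇒ Q = (5/7, 0)
2. Z lies on line HK with HZ:ZK = 5:2 ⇒ Z = (0, 5/7)
3. T lies on line HU with HT:TU = 5:4 ⇒ T = (5/9, 0)
4. W is the centroid of triangle TKU ⇒ W = (14/27, 1/3)
5. G is the centroid of triangle HWK ⇒ G = (14/81, 4/9)
2·[WKZ] = 4/27, 2·[QUG] = 8/63
[WKZ]:[QUG] = 4/27:8/63 = 7/6

[WKZ]:[QUG] = 7/6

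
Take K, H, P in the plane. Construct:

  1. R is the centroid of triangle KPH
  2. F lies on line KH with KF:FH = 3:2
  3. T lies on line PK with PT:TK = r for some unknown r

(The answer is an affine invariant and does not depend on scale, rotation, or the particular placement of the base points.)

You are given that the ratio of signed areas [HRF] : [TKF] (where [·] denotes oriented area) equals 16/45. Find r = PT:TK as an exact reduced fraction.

r = 3/5

Choose coordinates K = (0, 0), H = (1, 0), P = (0, 1).
1. R is the centroid of triangle KPH ⇒ R = (1/3, 1/3)
2. F lies on line KH with KF:FH = 3:2 ⇒ F = (3/5, 0)
3. With PT:TK = r, write λ = r/(r+1) so T = P + λ·(K−P); T is affine-linear in λ
Every point depending on T is an affine combination of T and λ-independent points, so each such coordinate is linear in λ; the λ² term in each signed area is a multiple of (K−P)×(K−P) = 0, so 2·[HRF] and 2·[TKF] are each linear in λ. Evaluating at λ=0 and λ=1:
  2·[HRF] = 2/15,   2·[TKF] = -3/5·λ + 3/5
So [HRF]:[TKF] = (2/15) / (-3/5·λ + 3/5). Setting this equal to 16/45:
  2/15 = 16/45·(-3/5·λ + 3/5)  ⇒  λ = 3/8
Then r = λ/(1−λ) = (3/8)/(5/8) = 3/5. Check: with r = 3/5, T = (0, 5/8) and [HRF]:[TKF] = 16/45 as required.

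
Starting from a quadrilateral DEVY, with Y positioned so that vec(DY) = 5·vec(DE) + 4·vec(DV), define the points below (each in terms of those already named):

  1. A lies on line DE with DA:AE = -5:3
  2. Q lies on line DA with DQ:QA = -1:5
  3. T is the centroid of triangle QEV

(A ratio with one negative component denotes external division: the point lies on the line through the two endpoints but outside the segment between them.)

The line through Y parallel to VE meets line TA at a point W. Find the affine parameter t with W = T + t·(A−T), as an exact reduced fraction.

Set D = (0, 0), E = (1, 0), V = (0, 1), Y = (5, 4); any affine frame gives the same invariant.
1. A lies on line DE with DA:AE = -5:3 ⇒ A = (5/2, 0)
2. Q lies on line DA with DQ:QA = -1:5 ⇒ Q = (-5/8, 0)
3. T is the centroid of triangle QEV ⇒ T = (1/8, 1/3)
through Y parallel to VE: direction (1, -1); meets TA at W = (493/49, -52/49)
W = T + t·(A−T) with t = 205/49

t = 205/49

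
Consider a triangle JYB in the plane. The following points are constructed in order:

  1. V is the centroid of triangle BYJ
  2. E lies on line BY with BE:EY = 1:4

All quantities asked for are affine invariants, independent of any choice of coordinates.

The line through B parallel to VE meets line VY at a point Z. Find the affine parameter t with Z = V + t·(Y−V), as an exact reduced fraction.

t = -1/4

Set J = (0, 0), Y = (1, 0), B = (0, 1); any affine frame gives the same invariant.
1. V is the centroid of triangle BYJ ⇒ V = (1/3, 1/3)
2. E lies on line BY with BE:EY = 1:4 ⇒ E = (1/5, 4/5)
through B parallel to VE: direction (-2/15, 7/15); meets VY at Z = (1/6, 5/12)
Z = V + t·(Y−V) with t = -1/4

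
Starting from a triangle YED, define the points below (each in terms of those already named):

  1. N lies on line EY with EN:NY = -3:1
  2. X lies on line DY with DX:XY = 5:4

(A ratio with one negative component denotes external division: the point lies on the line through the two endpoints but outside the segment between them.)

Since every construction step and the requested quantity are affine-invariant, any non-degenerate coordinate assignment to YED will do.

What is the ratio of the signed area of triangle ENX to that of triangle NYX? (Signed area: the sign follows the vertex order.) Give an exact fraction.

[ENX]:[NYX] = -3

Work in coordinates with Y = (0, 0), E = (1, 0), D = (0, 1).
1. N lies on line EY with EN:NY = -3:1 ⇒ N = (-1/2, 0)
2. X lies on line DY with DX:XY = 5:4 ⇒ X = (0, 4/9)
2·[ENX] = -2/3, 2·[NYX] = 2/9
[ENX]:[NYX] = -2/3:2/9 = -3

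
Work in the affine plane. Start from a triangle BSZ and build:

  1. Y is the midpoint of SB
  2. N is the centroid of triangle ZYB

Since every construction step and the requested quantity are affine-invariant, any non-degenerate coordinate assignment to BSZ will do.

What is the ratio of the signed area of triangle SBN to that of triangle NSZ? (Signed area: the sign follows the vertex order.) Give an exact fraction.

[SBN]:[NSZ] = -2/3

Choose coordinates B = (0, 0), S = (1, 0), Z = (0, 1).
1. Y is the midpoint of SB ⇒ Y = (1/2, 0)
2. N is the centroid of triangle ZYB ⇒ N = (1/6, 1/3)
2·[SBN] = -1/3, 2·[NSZ] = 1/2
[SBN]:[NSZ] = -1/3:1/2 = -2/3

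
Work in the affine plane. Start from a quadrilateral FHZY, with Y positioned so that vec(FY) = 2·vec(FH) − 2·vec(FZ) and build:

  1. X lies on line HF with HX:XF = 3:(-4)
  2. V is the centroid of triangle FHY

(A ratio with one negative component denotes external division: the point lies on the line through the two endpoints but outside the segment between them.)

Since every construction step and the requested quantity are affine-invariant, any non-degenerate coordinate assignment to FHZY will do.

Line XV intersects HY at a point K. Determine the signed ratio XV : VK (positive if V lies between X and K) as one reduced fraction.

Assign F = (0, 0), H = (1, 0), Z = (0, 1), Y = (2, -2) — the answer is frame-independent, so this choice is without loss of generality.
1. X lies on line HF with HX:XF = 3:(-4) ⇒ X = (4, 0)
2. V is the centroid of triangle FHY ⇒ V = (1, -2/3)
line XV meets HY at K = (13/10, -3/5)
V = X + t·(K−X) with t = 10/9, so XV:VK = 10/9:-1/9

XV:VK = -10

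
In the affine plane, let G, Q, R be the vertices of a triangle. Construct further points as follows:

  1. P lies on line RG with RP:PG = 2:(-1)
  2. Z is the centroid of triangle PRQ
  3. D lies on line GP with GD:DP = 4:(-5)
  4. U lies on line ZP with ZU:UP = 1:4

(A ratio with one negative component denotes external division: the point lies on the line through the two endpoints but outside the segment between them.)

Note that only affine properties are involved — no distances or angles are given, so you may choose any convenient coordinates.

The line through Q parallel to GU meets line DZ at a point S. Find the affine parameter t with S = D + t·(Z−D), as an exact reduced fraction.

Set G = (0, 0), Q = (1, 0), R = (0, 1); any affine frame gives the same invariant.
1. P lies on line RG with RP:PG = 2:(-1) ⇒ P = (0, -1)
2. Z is the centroid of triangle PRQ ⇒ Z = (1/3, 0)
3. D lies on line GP with GD:DP = 4:(-5) ⇒ D = (0, 4)
4. U lies on line ZP with ZU:UP = 1:4 ⇒ U = (4/15, -1/5)
through Q parallel to GU: direction (4/15, -1/5); meets DZ at S = (13/45, 8/15)
S = D + t·(Z−D) with t = 13/15

t = 13/15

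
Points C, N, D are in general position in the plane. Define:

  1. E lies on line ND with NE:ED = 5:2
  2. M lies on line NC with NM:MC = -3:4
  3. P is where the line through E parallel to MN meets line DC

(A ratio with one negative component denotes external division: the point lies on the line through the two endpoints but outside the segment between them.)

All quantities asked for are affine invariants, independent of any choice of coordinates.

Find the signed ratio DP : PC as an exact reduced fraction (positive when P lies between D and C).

Work in coordinates with C = (0, 0), N = (1, 0), D = (0, 1).
1. E lies on line ND with NE:ED = 5:2 ⇒ E = (2/7, 5/7)
2. M lies on line NC with NM:MC = -3:4 ⇒ M = (4, 0)
3. P is where the line through E parallel to MN meets line DC ⇒ P = (0, 5/7)
P = D + t·(C−D) with t = 2/7, so DP:PC = t:(1−t) = 2/7:5/7

DP:PC = 2/5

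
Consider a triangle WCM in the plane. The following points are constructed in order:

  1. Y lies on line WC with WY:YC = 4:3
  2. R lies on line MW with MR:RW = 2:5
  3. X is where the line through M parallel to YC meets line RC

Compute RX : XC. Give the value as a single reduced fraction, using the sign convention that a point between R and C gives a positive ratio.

RX:XC = -2/7

Set W = (0, 0), C = (1, 0), M = (0, 1); any affine frame gives the same invariant.
1. Y lies on line WC with WY:YC = 4:3 ⇒ Y = (4/7, 0)
2. R lies on line MW with MR:RW = 2:5 ⇒ R = (0, 5/7)
3. X is where the line through M parallel to YC meets line RC ⇒ X = (-2/5, 1)
X = R + t·(C−R) with t = -2/5, so RX:XC = t:(1−t) = -2/5:7/5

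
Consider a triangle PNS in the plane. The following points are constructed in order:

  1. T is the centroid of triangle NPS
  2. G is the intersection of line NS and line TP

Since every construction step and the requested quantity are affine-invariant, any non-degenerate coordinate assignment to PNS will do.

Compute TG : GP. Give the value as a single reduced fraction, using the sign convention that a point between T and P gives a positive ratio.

Assign P = (0, 0), N = (1, 0), S = (0, 1) — the answer is frame-independent, so this choice is without loss of generality.
1. T is the centroid of triangle NPS ⇒ T = (1/3, 1/3)
2. G is the intersection of line NS and line TP ⇒ G = (1/2, 1/2)
G = T + t·(P−T) with t = -1/2, so TG:GP = t:(1−t) = -1/2:3/2

TG:GP = -1/3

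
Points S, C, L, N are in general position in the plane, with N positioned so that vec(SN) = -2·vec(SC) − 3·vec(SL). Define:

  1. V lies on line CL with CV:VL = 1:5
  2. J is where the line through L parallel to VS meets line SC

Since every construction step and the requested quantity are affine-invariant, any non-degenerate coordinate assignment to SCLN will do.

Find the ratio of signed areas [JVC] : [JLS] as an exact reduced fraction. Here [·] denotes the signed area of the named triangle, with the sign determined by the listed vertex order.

Choose coordinates S = (0, 0), C = (1, 0), L = (0, 1), N = (-2, -3).
1. V lies on line CL with CV:VL = 1:5 ⇒ V = (5/6, 1/6)
2. J is where the line through L parallel to VS meets line SC ⇒ J = (-5, 0)
2·[JVC] = -1, 2·[JLS] = -5
[JVC]:[JLS] = -1:-5 = 1/5

[JVC]:[JLS] = 1/5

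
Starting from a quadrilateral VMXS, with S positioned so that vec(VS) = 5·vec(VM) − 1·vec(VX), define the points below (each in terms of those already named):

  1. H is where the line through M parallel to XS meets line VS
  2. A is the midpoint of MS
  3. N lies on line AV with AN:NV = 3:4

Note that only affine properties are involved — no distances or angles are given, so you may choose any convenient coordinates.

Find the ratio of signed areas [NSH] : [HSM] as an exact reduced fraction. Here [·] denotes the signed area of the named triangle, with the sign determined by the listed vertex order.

[NSH]:[HSM] = -2/7

Work in coordinates with V = (0, 0), M = (1, 0), X = (0, 1), S = (5, -1).
1. H is where the line through M parallel to XS meets line VS ⇒ H = (2, -2/5)
2. A is the midpoint of MS ⇒ A = (3, -1/2)
3. N lies on line AV with AN:NV = 3:4 ⇒ N = (12/7, -2/7)
2·[NSH] = -6/35, 2·[HSM] = 3/5
[NSH]:[HSM] = -6/35:3/5 = -2/7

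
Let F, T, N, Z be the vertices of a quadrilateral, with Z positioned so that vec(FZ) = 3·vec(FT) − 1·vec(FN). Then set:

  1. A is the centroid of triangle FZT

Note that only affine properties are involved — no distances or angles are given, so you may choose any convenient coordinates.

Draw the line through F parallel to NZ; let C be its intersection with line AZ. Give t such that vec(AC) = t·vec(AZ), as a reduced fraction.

Work in coordinates with F = (0, 0), T = (1, 0), N = (0, 1), Z = (3, -1).
1. A is the centroid of triangle FZT ⇒ A = (4/3, -1/3)
through F parallel to NZ: direction (3, -2); meets AZ at C = (-3/4, 1/2)
C = A + t·(Z−A) with t = -5/4

t = -5/4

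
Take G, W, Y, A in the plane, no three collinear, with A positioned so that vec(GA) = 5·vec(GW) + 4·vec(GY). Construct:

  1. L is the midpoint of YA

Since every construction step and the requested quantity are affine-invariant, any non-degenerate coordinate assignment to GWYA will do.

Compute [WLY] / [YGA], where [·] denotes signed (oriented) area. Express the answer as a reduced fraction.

Work in coordinates with G = (0, 0), W = (1, 0), Y = (0, 1), A = (5, 4).
1. L is the midpoint of YA ⇒ L = (5/2, 5/2)
2·[WLY] = 4, 2·[YGA] = 5
[WLY]:[YGA] = 4:5 = 4/5

[WLY]:[YGA] = 4/5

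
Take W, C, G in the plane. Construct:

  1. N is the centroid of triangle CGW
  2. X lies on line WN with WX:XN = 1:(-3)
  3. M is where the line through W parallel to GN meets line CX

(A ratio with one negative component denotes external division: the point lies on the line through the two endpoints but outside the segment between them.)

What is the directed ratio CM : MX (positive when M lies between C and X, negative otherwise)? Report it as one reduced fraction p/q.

CM:MX = 4

Assign W = (0, 0), C = (1, 0), G = (0, 1) — the answer is frame-independent, so this choice is without loss of generality.
1. N is the centroid of triangle CGW ⇒ N = (1/3, 1/3)
2. X lies on line WN with WX:XN = 1:(-3) ⇒ X = (-1/6, -1/6)
3. M is where the line through W parallel to GN meets line CX ⇒ M = (1/15, -2/15)
M = C + t·(X−C) with t = 4/5, so CM:MX = t:(1−t) = 4/5:1/5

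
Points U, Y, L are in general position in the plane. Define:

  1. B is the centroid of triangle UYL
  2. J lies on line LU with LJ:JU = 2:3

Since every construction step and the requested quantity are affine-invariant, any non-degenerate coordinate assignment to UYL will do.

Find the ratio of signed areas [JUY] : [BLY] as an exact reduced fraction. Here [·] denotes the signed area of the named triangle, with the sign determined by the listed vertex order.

Work in coordinates with U = (0, 0), Y = (1, 0), L = (0, 1).
1. B is the centroid of triangle UYL ⇒ B = (1/3, 1/3)
2. J lies on line LU with LJ:JU = 2:3 ⇒ J = (0, 3/5)
2·[JUY] = 3/5, 2·[BLY] = -1/3
[JUY]:[BLY] = 3/5:-1/3 = -9/5

[JUY]:[BLY] = -9/5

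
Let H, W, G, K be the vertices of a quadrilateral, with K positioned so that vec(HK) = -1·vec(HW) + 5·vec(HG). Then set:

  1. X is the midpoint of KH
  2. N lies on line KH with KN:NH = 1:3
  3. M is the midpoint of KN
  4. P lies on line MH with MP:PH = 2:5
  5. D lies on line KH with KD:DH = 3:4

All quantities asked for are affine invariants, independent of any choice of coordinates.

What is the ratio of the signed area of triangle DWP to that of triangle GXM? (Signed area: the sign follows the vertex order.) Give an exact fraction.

[DWP]:[GXM] = -5/7

Assign H = (0, 0), W = (1, 0), G = (0, 1), K = (-1, 5) — the answer is frame-independent, so this choice is without loss of generality.
1. X is the midpoint of KH ⇒ X = (-1/2, 5/2)
2. N lies on line KH with KN:NH = 1:3 ⇒ N = (-3/4, 15/4)
3. M is the midpoint of KN ⇒ M = (-7/8, 35/8)
4. P lies on line MH with MP:PH = 2:5 ⇒ P = (-5/8, 25/8)
5. D lies on line KH with KD:DH = 3:4 ⇒ D = (-4/7, 20/7)
2·[DWP] = 15/56, 2·[GXM] = -3/8
[DWP]:[GXM] = 15/56:-3/8 = -5/7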